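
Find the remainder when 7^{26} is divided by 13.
By Fermat: 7^{12} ≡ 1 (mod 13). 26 = 2×12 + 2. So 7^{26} ≡ 7^{2} ≡ 10 (mod 13)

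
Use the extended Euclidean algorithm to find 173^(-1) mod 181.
Extended GCD: 173(-68) + 181(65) = 1. So 173^(-1) ≡ -68 ≡ 113 (mod 181). Verify: 173 × 113 = 19549 ≡ 1 (mod 181)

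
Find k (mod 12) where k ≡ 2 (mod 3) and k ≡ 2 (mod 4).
M = 3 × 4 = 12. M₁ = 4, y₁ ≡ 1 (mod 3). M₂ = 3, y₂ ≡ 3 (mod 4). k = 2×4×1 + 2×3×3 ≡ 2 (mod 12)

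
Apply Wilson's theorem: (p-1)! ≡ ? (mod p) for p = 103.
By Wilson's theorem, (102)! ≡ -1 ≡ 102 (mod 103)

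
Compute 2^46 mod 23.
Using Fermat: 2^{22} ≡ 1 (mod 23). 46 ≡ 2 (mod 22). So 2^{46} ≡ 2^{2} ≡ 4 (mod 23)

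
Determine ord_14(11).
Powers of 11 mod 14: 11^1≡11, 11^2≡9, 11^3≡1. So the order of 11 is 3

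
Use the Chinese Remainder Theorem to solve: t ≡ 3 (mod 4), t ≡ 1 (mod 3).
M = 4 × 3 = 12. M₁ = 3, y₁ ≡ 3 (mod 4). M₂ = 4, y₂ ≡ 1 (mod 3). t = 3×3×3 + 1×4×1 ≡ 7 (mod 12)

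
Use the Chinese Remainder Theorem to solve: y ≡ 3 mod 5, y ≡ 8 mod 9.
M = 5 × 9 = 45. M₁ = 9, y₁ ≡ 4 mod 5. M₂ = 5, y₂ ≡ 2 mod 9. y = 3×9×4 + 8×5×2 ≡ 8 mod 45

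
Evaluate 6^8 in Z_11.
By repeated squaring mod 11: 6^{1}≡6, 6^{2}≡3, 6^{4}≡9, 6^{8}≡4. So 6^{8} ≡ 4 mod 11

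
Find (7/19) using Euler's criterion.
(7/19) = 7^{9} mod 19 = 1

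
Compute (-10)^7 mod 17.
By repeated squaring (mod 17): (-10)^{1}≡7, (-10)^{2}≡15, (-10)^{4}≡4. Then (-10)^{7} = (-10)^{4+2+1} ≡ 4 × 15 × 7 ≡ 12 (mod 17)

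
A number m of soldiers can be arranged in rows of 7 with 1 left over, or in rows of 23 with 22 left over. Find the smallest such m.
M = 7 × 23 = 161. M₁ = 23, y₁ ≡ 4 mod 7. M₂ = 7, y₂ ≡ 10 mod 23. m = 1×23×4 + 22×7×10 ≡ 22 mod 161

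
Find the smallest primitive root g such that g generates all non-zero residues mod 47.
g = 5. For each prime q|46: 5^{23}≡46, 5^{2}≡25, none ≡ 1, so ord_47(5) = 46 and 5 is a primitive root.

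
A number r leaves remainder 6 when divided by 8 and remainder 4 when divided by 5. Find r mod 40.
M = 8 × 5 = 40. M₁ = 5, y₁ ≡ 5 mod 8. M₂ = 8, y₂ ≡ 2 mod 5. r = 6×5×5 + 4×8×2 ≡ 14 mod 40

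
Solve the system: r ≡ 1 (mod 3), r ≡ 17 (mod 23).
M = 3 × 23 = 69. M₁ = 23, y₁ ≡ 2 (mod 3). M₂ = 3, y₂ ≡ 8 (mod 23). r = 1×23×2 + 17×3×8 ≡ 40 (mod 69)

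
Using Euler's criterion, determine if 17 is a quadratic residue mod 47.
By Euler's criterion: 17^{23} ≡ 1 mod 47. Since this equals 1, 17 is a QR.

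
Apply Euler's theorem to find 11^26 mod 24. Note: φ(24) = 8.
By Euler: 11^{8} ≡ 1 mod 24 since gcd(11, 24) = 1. 26 = 3×8 + 2. So 11^{26} ≡ 11^{2} ≡ 1 mod 24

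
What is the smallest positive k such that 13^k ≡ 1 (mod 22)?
Powers of 13 mod 22: 13^1≡13, 13^2≡15, 13^3≡19, 13^4≡5, 13^5≡21, 13^6≡9, 13^7≡7, 13^8≡3, 13^9≡17, 13^10≡1. Order = 10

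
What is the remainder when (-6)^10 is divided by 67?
By repeated squaring mod 67: (-6)^{1}≡61, (-6)^{2}≡36, (-6)^{4}≡23, (-6)^{8}≡60. Then (-6)^{10} = (-6)^{8+2} ≡ 60 × 36 ≡ 16 mod 67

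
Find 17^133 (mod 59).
Using Fermat: 17^{58} ≡ 1 (mod 59). 133 ≡ 17 (mod 58). So 17^{133} ≡ 17^{17} ≡ 9 (mod 59)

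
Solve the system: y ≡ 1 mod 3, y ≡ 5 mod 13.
M = 3 × 13 = 39. M₁ = 13, y₁ ≡ 1 mod 3. M₂ = 3, y₂ ≡ 9 mod 13. y = 1×13×1 + 5×3×9 ≡ 31 mod 39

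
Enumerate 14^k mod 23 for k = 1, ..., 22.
14^1, 14^2, ..., 14^{22} mod 23: [14, 12, 7, 6, 15, 3, 19, 13, 21, 18, 22, 9, 11, 16, 17, 8, 20, 4, 10, 2, 5, 1]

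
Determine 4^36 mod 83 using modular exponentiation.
By repeated squaring mod 83: 4^{1}≡4, 4^{2}≡16, 4^{4}≡7, 4^{8}≡49, 4^{16}≡77, 4^{32}≡36. Then 4^{36} = 4^{32+4} ≡ 36 × 7 ≡ 3 mod 83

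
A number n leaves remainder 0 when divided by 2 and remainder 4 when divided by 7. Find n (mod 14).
M = 2 × 7 = 14. M₁ = 7, y₁ ≡ 1 (mod 2). M₂ = 2, y₂ ≡ 4 (mod 7). n = 0×7×1 + 4×2×4 ≡ 4 (mod 14)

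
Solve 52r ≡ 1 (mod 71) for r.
Since 71 is prime, by Fermat 52^(-1) ≡ 52^{69} ≡ 56 (mod 71). Verify: 52 × 56 = 2912 ≡ 1 (mod 71)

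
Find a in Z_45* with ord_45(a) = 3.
16 has order 3 mod 45 since 16^{3} ≡ 1 mod 45 and no smaller power works.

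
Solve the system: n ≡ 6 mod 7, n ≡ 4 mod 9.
M = 7 × 9 = 63. M₁ = 9, y₁ ≡ 4 mod 7. M₂ = 7, y₂ ≡ 4 mod 9. n = 6×9×4 + 4×7×4 ≡ 13 mod 63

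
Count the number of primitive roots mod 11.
A prime p has φ(p-1) primitive roots; here φ(10) = 4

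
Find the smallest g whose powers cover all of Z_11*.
g = 2. Powers: [2, 4, 8, 5, 10, 9, 7, 3, 6, 1] generates all 10 non-zero residues.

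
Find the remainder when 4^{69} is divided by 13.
By Fermat: 4^{12} ≡ 1 (mod 13). 69 = 5×12 + 9. So 4^{69} ≡ 4^{9} ≡ 12 (mod 13)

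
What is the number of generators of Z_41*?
There are φ(41-1) = φ(40) = 16 primitive roots modulo 41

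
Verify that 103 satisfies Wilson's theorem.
(102)! mod 103 = 102. Since this equals -1 (mod 103), Wilson confirms 103 is prime.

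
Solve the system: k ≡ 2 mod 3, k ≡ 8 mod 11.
M = 3 × 11 = 33. M₁ = 11, y₁ ≡ 2 mod 3. M₂ = 3, y₂ ≡ 4 mod 11. k = 2×11×2 + 8×3×4 ≡ 8 mod 33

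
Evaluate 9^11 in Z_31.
By repeated squaring (mod 31): 9^{1}≡9, 9^{2}≡19, 9^{4}≡20, 9^{8}≡28. Then 9^{11} = 9^{8+2+1} ≡ 28 × 19 × 9 ≡ 14 (mod 31)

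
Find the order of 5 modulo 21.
Powers of 5 mod 21: 5^1≡5, 5^2≡4, 5^3≡20, 5^4≡16, 5^5≡17, 5^6≡1. So the order of 5 is 6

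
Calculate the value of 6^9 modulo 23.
By repeated squaring (mod 23): 6^{1}≡6, 6^{2}≡13, 6^{4}≡8, 6^{8}≡18. Then 6^{9} = 6^{8+1} ≡ 18 × 6 ≡ 16 (mod 23)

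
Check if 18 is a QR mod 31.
By Euler's criterion: 18^{15} ≡ 1 (mod 31). Since this equals 1, 18 is a QR.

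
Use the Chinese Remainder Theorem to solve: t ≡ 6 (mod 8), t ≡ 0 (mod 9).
M = 8 × 9 = 72. M₁ = 9, y₁ ≡ 1 (mod 8). M₂ = 8, y₂ ≡ 8 (mod 9). t = 6×9×1 + 0×8×8 ≡ 54 (mod 72)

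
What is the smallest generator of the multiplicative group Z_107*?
g = 2. For each prime q|106: 2^{53}≡106, 2^{2}≡4, none ≡ 1, so ord_107(2) = 106 and 2 is a primitive root.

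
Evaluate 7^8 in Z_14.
By repeated squaring (mod 14): 7^{1}≡7, 7^{2}≡7, 7^{4}≡7, 7^{8}≡7. So 7^{8} ≡ 7 (mod 14)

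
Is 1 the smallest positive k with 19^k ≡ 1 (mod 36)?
Powers of 19 mod 36: 19^1≡19, 19^2≡1. 19^1≡19≢1, so ord ≠ 1. No, the actual order is 2.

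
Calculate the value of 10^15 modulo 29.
By repeated squaring mod 29: 10^{1}≡10, 10^{2}≡13, 10^{4}≡24, 10^{8}≡25. Then 10^{15} = 10^{8+4+2+1} ≡ 25 × 24 × 13 × 10 ≡ 19 mod 29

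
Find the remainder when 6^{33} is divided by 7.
By Fermat: 6^{6} ≡ 1 mod 7. 33 = 5×6 + 3. So 6^{33} ≡ 6^{3} ≡ 6 mod 7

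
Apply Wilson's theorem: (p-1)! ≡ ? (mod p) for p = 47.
By Wilson's theorem, (46)! ≡ -1 ≡ 46 mod 47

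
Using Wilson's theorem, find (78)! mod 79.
By Wilson's theorem, (78)! ≡ -1 ≡ 78 (mod 79)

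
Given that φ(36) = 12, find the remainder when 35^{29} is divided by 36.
By Euler: 35^{12} ≡ 1 mod 36 since gcd(35, 36) = 1. 29 = 2×12 + 5. So 35^{29} ≡ 35^{5} ≡ 35 mod 36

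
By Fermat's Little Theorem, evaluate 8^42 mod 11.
By Fermat: 8^{10} ≡ 1 (mod 11). 42 = 4×10 + 2. So 8^{42} ≡ 8^{2} ≡ 9 (mod 11)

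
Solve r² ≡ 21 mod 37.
The square roots of 21 mod 37 are 13 and 24. Verify: 13² = 169 ≡ 21 mod 37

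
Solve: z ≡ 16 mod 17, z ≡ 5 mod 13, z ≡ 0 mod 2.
M = 17 × 13 × 2 = 442. M₁ = 26, y₁ ≡ 2 mod 17. M₂ = 34, y₂ ≡ 5 mod 13. M₃ = 221, y₃ ≡ 1 mod 2. z = 16×26×2 + 5×34×5 + 0×221×1 ≡ 356 mod 442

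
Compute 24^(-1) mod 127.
Since 127 is prime, by Fermat 24^(-1) ≡ 24^{125} ≡ 90 mod 127. Verify: 24 × 90 = 2160 ≡ 1 mod 127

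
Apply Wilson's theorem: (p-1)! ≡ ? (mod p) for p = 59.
By Wilson's theorem, (58)! ≡ -1 ≡ 58 (mod 59)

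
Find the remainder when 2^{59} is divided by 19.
By Fermat: 2^{18} ≡ 1 mod 19. 59 = 3×18 + 5. So 2^{59} ≡ 2^{5} ≡ 13 mod 19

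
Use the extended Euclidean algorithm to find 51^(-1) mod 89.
Extended GCD: 51(7) + 89(-4) = 1. So 51^(-1) ≡ 7 (mod 89). Verify: 51 × 7 = 357 ≡ 1 (mod 89)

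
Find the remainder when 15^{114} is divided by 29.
By Fermat: 15^{28} ≡ 1 mod 29. 114 = 4×28 + 2. So 15^{114} ≡ 15^{2} ≡ 22 mod 29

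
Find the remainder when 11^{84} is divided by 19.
By Fermat: 11^{18} ≡ 1 (mod 19). 84 = 4×18 + 12. So 11^{84} ≡ 11^{12} ≡ 1 (mod 19)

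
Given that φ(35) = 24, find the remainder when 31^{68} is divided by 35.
By Euler: 31^{24} ≡ 1 mod 35 since gcd(31, 35) = 1. 68 = 2×24 + 20. So 31^{68} ≡ 31^{20} ≡ 16 mod 35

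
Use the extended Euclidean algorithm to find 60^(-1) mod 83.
Extended GCD: 60(18) + 83(-13) = 1. So 60^(-1) ≡ 18 (mod 83). Verify: 60 × 18 = 1080 ≡ 1 (mod 83)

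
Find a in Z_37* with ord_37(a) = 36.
2 has order 36 mod 37 since 2^{36} ≡ 1 mod 37 and no smaller power works.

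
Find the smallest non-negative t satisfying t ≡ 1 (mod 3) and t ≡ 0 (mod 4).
M = 3 × 4 = 12. M₁ = 4, y₁ ≡ 1 (mod 3). M₂ = 3, y₂ ≡ 3 (mod 4). t = 1×4×1 + 0×3×3 ≡ 4 (mod 12)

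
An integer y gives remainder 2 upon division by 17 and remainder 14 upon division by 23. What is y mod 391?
M = 17 × 23 = 391. M₁ = 23, y₁ ≡ 3 mod 17. M₂ = 17, y₂ ≡ 19 mod 23. y = 2×23×3 + 14×17×19 ≡ 359 mod 391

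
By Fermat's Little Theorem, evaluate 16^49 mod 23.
By Fermat: 16^{22} ≡ 1 (mod 23). 49 = 2×22 + 5. So 16^{49} ≡ 16^{5} ≡ 6 (mod 23)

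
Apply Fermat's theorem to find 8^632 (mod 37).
By Fermat: 8^{36} ≡ 1 (mod 37). 632 ≡ 20 (mod 36). So 8^{632} ≡ 8^{20} ≡ 10 (mod 37)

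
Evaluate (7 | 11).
(7/11) = 7^{5} mod 11 = -1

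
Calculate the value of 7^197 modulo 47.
Using Fermat: 7^{46} ≡ 1 mod 47. 197 ≡ 13 mod 46. So 7^{197} ≡ 7^{13} ≡ 25 mod 47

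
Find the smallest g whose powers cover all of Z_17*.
g = 3. For each prime q|16: 3^{8}≡16, none ≡ 1, so ord_17(3) = 16 and 3 is a primitive root.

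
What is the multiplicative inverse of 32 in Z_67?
Since 67 is prime, by Fermat 32^(-1) ≡ 32^{65} ≡ 44 mod 67. Verify: 32 × 44 = 1408 ≡ 1 mod 67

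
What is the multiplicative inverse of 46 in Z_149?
Since 149 is prime, by Fermat 46^(-1) ≡ 46^{147} ≡ 81 mod 149. Verify: 46 × 81 = 3726 ≡ 1 mod 149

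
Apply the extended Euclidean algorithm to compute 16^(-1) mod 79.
Extended GCD: 16(5) + 79(-1) = 1. So 16^(-1) ≡ 5 (mod 79). Verify: 16 × 5 = 80 ≡ 1 (mod 79)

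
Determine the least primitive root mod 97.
g = 5. For each prime q|96: 5^{48}≡96, 5^{32}≡35, none ≡ 1, so ord_97(5) = 96 and 5 is a primitive root.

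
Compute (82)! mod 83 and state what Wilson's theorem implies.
(82)! mod 83 = 82. Since this equals -1 (mod 83), Wilson confirms 83 is prime.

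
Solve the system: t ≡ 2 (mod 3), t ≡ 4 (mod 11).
M = 3 × 11 = 33. M₁ = 11, y₁ ≡ 2 (mod 3). M₂ = 3, y₂ ≡ 4 (mod 11). t = 2×11×2 + 4×3×4 ≡ 26 (mod 33)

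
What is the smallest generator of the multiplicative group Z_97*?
g = 5. Powers: [5, 25, 28, 43, 21, 8, 40, 6, ...] generates all 96 non-zero residues.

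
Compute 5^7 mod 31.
By repeated squaring (mod 31): 5^{1}≡5, 5^{2}≡25, 5^{4}≡5. Then 5^{7} = 5^{4+2+1} ≡ 5 × 25 × 5 ≡ 5 (mod 31)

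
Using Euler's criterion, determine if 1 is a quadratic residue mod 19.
By Euler's criterion: 1^{9} ≡ 1 mod 19. Since this equals 1, 1 is a QR.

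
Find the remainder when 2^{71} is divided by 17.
By Fermat: 2^{16} ≡ 1 (mod 17). 71 = 4×16 + 7. So 2^{71} ≡ 2^{7} ≡ 9 (mod 17)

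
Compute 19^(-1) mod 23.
Since 23 is prime, by Fermat 19^(-1) ≡ 19^{21} ≡ 17 mod 23. Verify: 19 × 17 = 323 ≡ 1 mod 23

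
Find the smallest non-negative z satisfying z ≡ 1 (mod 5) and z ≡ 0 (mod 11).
M = 5 × 11 = 55. M₁ = 11, y₁ ≡ 1 (mod 5). M₂ = 5, y₂ ≡ 9 (mod 11). z = 1×11×1 + 0×5×9 ≡ 11 (mod 55)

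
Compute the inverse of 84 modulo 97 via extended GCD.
Extended GCD: 84(-15) + 97(13) = 1. So 84^(-1) ≡ -15 ≡ 82 (mod 97). Verify: 84 × 82 = 6888 ≡ 1 (mod 97)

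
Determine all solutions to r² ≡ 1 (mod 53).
The square roots of 1 mod 53 are 1 and 52. Verify: 1² = 1 ≡ 1 (mod 53)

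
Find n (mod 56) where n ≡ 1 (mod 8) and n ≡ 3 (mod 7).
M = 8 × 7 = 56. M₁ = 7, y₁ ≡ 7 (mod 8). M₂ = 8, y₂ ≡ 1 (mod 7). n = 1×7×7 + 3×8×1 ≡ 17 (mod 56)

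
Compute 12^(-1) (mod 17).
Since 17 is prime, by Fermat 12^(-1) ≡ 12^{15} ≡ 10 (mod 17). Verify: 12 × 10 = 120 ≡ 1 (mod 17)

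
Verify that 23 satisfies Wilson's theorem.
(22)! mod 23 = 22. Since this equals -1 (mod 23), Wilson confirms 23 is prime.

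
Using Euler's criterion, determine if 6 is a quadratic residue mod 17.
By Euler's criterion: 6^{8} ≡ 16 (mod 17). Since this equals -1 (≡ 16), 6 is not a QR.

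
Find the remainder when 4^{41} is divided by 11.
By Fermat: 4^{10} ≡ 1 mod 11. 41 = 4×10 + 1. So 4^{41} ≡ 4^{1} ≡ 4 mod 11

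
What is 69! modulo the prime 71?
(70)! = (69)! × (70) ≡ -1 mod 71. So (69)! ≡ -1 × (70)^(-1) ≡ (-1)×(-1) = 1 mod 71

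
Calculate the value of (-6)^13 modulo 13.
Using Fermat: (-6)^{12} ≡ 1 (mod 13). 13 ≡ 1 (mod 12). So (-6)^{13} ≡ (-6)^{1} ≡ 7 (mod 13)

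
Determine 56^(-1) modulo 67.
Since 67 is prime, by Fermat 56^(-1) ≡ 56^{65} ≡ 6 (mod 67). Verify: 56 × 6 = 336 ≡ 1 (mod 67)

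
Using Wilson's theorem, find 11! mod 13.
(12)! = (11)! × (12) ≡ -1 (mod 13). So (11)! ≡ -1 × (12)^(-1) ≡ (-1)×(-1) = 1 (mod 13)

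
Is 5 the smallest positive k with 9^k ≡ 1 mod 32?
Powers of 9 mod 32: 9^1≡9, 9^2≡17, 9^3≡25, 9^4≡1. Already 9^4≡1, so the order is 4 < 5. No, the actual order is 4.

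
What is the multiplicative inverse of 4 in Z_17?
Since 17 is prime, by Fermat 4^(-1) ≡ 4^{15} ≡ 13 (mod 17). Verify: 4 × 13 = 52 ≡ 1 (mod 17)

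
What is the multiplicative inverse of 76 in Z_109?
Since 109 is prime, by Fermat 76^(-1) ≡ 76^{107} ≡ 33 (mod 109). Verify: 76 × 33 = 2508 ≡ 1 (mod 109)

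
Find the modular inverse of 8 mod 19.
Since 19 is prime, by Fermat 8^(-1) ≡ 8^{17} ≡ 12 mod 19. Verify: 8 × 12 = 96 ≡ 1 mod 19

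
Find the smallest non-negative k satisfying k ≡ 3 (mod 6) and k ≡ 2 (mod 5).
M = 6 × 5 = 30. M₁ = 5, y₁ ≡ 5 (mod 6). M₂ = 6, y₂ ≡ 1 (mod 5). k = 3×5×5 + 2×6×1 ≡ 27 (mod 30)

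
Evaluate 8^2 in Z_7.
8^{2} = 64 ≡ 1 (mod 7)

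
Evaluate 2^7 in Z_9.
By repeated squaring (mod 9): 2^{1}≡2, 2^{2}≡4, 2^{4}≡7. Then 2^{7} = 2^{4+2+1} ≡ 7 × 4 × 2 ≡ 2 (mod 9)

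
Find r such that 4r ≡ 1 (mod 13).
Since 13 is prime, by Fermat 4^(-1) ≡ 4^{11} ≡ 10 (mod 13). Verify: 4 × 10 = 40 ≡ 1 (mod 13)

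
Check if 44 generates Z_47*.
ord_47(44) divides 46. For each prime q|46: 44^{23}≡46, 44^{2}≡9, none ≡ 1. So 44 has order 46 and is a primitive root mod 47.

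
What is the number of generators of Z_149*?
A prime p has φ(p-1) primitive roots; here φ(148) = 72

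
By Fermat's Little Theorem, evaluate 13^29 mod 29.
By Fermat: 13^{28} ≡ 1 (mod 29). So 13^{29} = 13^{28} · 13^{1} ≡ 13^{1} ≡ 13 (mod 29)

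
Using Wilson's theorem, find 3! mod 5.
(4)! = (3)! × (4) ≡ -1 (mod 5). So (3)! ≡ -1 × (4)^(-1) ≡ (-1)×(-1) = 1 (mod 5)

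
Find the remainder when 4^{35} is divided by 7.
By Fermat: 4^{6} ≡ 1 mod 7. 35 = 5×6 + 5. So 4^{35} ≡ 4^{5} ≡ 2 mod 7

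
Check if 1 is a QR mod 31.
By Euler's criterion: 1^{15} ≡ 1 (mod 31). Since this equals 1, 1 is a QR.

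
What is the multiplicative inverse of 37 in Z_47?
Since 47 is prime, by Fermat 37^(-1) ≡ 37^{45} ≡ 14 mod 47. Verify: 37 × 14 = 518 ≡ 1 mod 47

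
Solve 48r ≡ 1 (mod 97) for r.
Since 97 is prime, by Fermat 48^(-1) ≡ 48^{95} ≡ 95 (mod 97). Verify: 48 × 95 = 4560 ≡ 1 (mod 97)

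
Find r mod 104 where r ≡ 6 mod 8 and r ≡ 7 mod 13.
M = 8 × 13 = 104. M₁ = 13, y₁ ≡ 5 mod 8. M₂ = 8, y₂ ≡ 5 mod 13. r = 6×13×5 + 7×8×5 ≡ 46 mod 104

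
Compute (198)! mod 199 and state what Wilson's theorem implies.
(198)! mod 199 = 198. Since this equals -1 mod 199, Wilson confirms 199 is prime.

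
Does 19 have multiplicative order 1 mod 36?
Powers of 19 mod 36: 19^1≡19, 19^2≡1. 19^1≡19≢1, so ord ≠ 1. No, the actual order is 2.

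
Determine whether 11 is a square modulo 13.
By Euler's criterion: 11^{6} ≡ 12 mod 13. Since this equals -1 (≡ 12), 11 is not a QR.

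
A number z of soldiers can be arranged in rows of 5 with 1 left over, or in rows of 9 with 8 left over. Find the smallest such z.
M = 5 × 9 = 45. M₁ = 9, y₁ ≡ 4 (mod 5). M₂ = 5, y₂ ≡ 2 (mod 9). z = 1×9×4 + 8×5×2 ≡ 26 (mod 45)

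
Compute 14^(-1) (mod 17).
Since 17 is prime, by Fermat 14^(-1) ≡ 14^{15} ≡ 11 (mod 17). Verify: 14 × 11 = 154 ≡ 1 (mod 17)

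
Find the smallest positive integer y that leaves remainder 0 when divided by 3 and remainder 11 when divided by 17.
M = 3 × 17 = 51. M₁ = 17, y₁ ≡ 2 mod 3. M₂ = 3, y₂ ≡ 6 mod 17. y = 0×17×2 + 11×3×6 ≡ 45 mod 51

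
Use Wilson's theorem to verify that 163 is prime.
(162)! mod 163 = 162. Since this equals -1 mod 163, Wilson confirms 163 is prime.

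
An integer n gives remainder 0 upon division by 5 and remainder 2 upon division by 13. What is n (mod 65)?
M = 5 × 13 = 65. M₁ = 13, y₁ ≡ 2 (mod 5). M₂ = 5, y₂ ≡ 8 (mod 13). n = 0×13×2 + 2×5×8 ≡ 15 (mod 65)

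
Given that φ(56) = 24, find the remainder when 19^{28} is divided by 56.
By Euler: 19^{24} ≡ 1 mod 56 since gcd(19, 56) = 1. 28 = 1×24 + 4. So 19^{28} ≡ 19^{4} ≡ 9 mod 56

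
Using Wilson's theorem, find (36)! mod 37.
By Wilson's theorem, (36)! ≡ -1 ≡ 36 mod 37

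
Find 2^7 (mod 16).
By repeated squaring (mod 16): 2^{1}≡2, 2^{2}≡4, 2^{4}≡0. Then 2^{7} = 2^{4+2+1} ≡ 0 × 4 × 2 ≡ 0 (mod 16)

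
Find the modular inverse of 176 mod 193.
Since 193 is prime, by Fermat 176^(-1) ≡ 176^{191} ≡ 34 (mod 193). Verify: 176 × 34 = 5984 ≡ 1 (mod 193)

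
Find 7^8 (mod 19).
By repeated squaring (mod 19): 7^{1}≡7, 7^{2}≡11, 7^{4}≡7, 7^{8}≡11. So 7^{8} ≡ 11 (mod 19)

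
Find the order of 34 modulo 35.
Powers of 34 mod 35: 34^1≡34, 34^2≡1. So the order of 34 is 2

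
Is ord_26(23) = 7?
Powers of 23 mod 26: 23^1≡23, 23^2≡9, 23^3≡25, 23^4≡3, 23^5≡17, 23^6≡1. Already 23^6≡1, so the order is 6 < 7. No, the actual order is 6.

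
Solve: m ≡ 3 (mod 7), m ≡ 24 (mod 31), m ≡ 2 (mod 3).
M = 7 × 31 × 3 = 651. M₁ = 93, y₁ ≡ 4 (mod 7). M₂ = 21, y₂ ≡ 3 (mod 31). M₃ = 217, y₃ ≡ 1 (mod 3). m = 3×93×4 + 24×21×3 + 2×217×1 ≡ 458 (mod 651)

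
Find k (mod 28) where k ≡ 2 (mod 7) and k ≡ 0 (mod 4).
M = 7 × 4 = 28. M₁ = 4, y₁ ≡ 2 (mod 7). M₂ = 7, y₂ ≡ 3 (mod 4). k = 2×4×2 + 0×7×3 ≡ 16 (mod 28)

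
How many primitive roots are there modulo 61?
Number of primitive roots mod 61 = φ(p-1) = φ(60) = 16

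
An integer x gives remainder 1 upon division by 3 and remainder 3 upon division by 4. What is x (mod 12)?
M = 3 × 4 = 12. M₁ = 4, y₁ ≡ 1 (mod 3). M₂ = 3, y₂ ≡ 3 (mod 4). x = 1×4×1 + 3×3×3 ≡ 7 (mod 12)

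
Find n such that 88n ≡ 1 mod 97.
Since 97 is prime, by Fermat 88^(-1) ≡ 88^{95} ≡ 43 mod 97. Verify: 88 × 43 = 3784 ≡ 1 mod 97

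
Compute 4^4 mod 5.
4^{4} = 256 ≡ 1 (mod 5)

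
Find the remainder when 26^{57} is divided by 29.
By Fermat: 26^{28} ≡ 1 (mod 29). 57 = 2×28 + 1. So 26^{57} ≡ 26^{1} ≡ 26 (mod 29)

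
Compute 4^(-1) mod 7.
Since 7 is prime, by Fermat 4^(-1) ≡ 4^{5} ≡ 2 mod 7. Verify: 4 × 2 = 8 ≡ 1 mod 7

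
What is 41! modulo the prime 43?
(42)! = (41)! × (42) ≡ -1 (mod 43). So (41)! ≡ -1 × (42)^(-1) ≡ (-1)×(-1) = 1 (mod 43)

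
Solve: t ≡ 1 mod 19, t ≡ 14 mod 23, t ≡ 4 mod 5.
M = 19 × 23 × 5 = 2185. M₁ = 115, y₁ ≡ 1 mod 19. M₂ = 95, y₂ ≡ 8 mod 23. M₃ = 437, y₃ ≡ 3 mod 5. t = 1×115×1 + 14×95×8 + 4×437×3 ≡ 704 mod 2185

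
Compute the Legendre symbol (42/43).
(42/43) = 42^{21} mod 43 = -1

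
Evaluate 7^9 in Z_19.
By repeated squaring (mod 19): 7^{1}≡7, 7^{2}≡11, 7^{4}≡7, 7^{8}≡11. Then 7^{9} = 7^{8+1} ≡ 11 × 7 ≡ 1 (mod 19)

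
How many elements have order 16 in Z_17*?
Number of primitive roots mod 17 = φ(p-1) = φ(16) = 8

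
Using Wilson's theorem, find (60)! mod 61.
By Wilson's theorem, (60)! ≡ -1 ≡ 60 (mod 61)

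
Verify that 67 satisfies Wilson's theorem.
(66)! mod 67 = 66. Since this equals -1 mod 67, Wilson confirms 67 is prime.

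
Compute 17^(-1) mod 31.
Since 31 is prime, by Fermat 17^(-1) ≡ 17^{29} ≡ 11 mod 31. Verify: 17 × 11 = 187 ≡ 1 mod 31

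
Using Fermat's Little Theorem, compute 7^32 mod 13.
By Fermat: 7^{12} ≡ 1 mod 13. 32 = 2×12 + 8. So 7^{32} ≡ 7^{8} ≡ 3 mod 13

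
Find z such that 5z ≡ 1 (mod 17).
Since 17 is prime, by Fermat 5^(-1) ≡ 5^{15} ≡ 7 (mod 17). Verify: 5 × 7 = 35 ≡ 1 (mod 17)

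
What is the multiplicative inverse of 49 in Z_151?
Since 151 is prime, by Fermat 49^(-1) ≡ 49^{149} ≡ 37 mod 151. Verify: 49 × 37 = 1813 ≡ 1 mod 151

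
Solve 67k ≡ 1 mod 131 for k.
Since 131 is prime, by Fermat 67^(-1) ≡ 67^{129} ≡ 88 mod 131. Verify: 67 × 88 = 5896 ≡ 1 mod 131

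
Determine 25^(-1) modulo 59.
Since 59 is prime, by Fermat 25^(-1) ≡ 25^{57} ≡ 26 (mod 59). Verify: 25 × 26 = 650 ≡ 1 (mod 59)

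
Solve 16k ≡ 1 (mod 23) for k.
Since 23 is prime, by Fermat 16^(-1) ≡ 16^{21} ≡ 13 (mod 23). Verify: 16 × 13 = 208 ≡ 1 (mod 23)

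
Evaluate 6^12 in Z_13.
Using Fermat: 6^{12} ≡ 1 (mod 13). 12 ≡ 0 (mod 12). So 6^{12} ≡ 6^{0} ≡ 1 (mod 13)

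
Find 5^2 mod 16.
5^{2} = 25 ≡ 9 mod 16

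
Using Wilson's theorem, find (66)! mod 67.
By Wilson's theorem, (66)! ≡ -1 ≡ 66 mod 67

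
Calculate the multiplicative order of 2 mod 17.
Powers of 2 mod 17: 2^1≡2, 2^2≡4, 2^3≡8, 2^4≡16, 2^5≡15, 2^6≡13, 2^7≡9, 2^8≡1. ord_17(2) = 8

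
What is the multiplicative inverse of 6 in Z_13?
Since 13 is prime, by Fermat 6^(-1) ≡ 6^{11} ≡ 11 (mod 13). Verify: 6 × 11 = 66 ≡ 1 (mod 13)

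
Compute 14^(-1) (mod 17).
Since 17 is prime, by Fermat 14^(-1) ≡ 14^{15} ≡ 11 (mod 17). Verify: 14 × 11 = 154 ≡ 1 (mod 17)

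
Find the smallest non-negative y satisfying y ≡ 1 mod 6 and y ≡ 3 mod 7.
M = 6 × 7 = 42. M₁ = 7, y₁ ≡ 1 mod 6. M₂ = 6, y₂ ≡ 6 mod 7. y = 1×7×1 + 3×6×6 ≡ 31 mod 42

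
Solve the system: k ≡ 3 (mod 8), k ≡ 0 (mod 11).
M = 8 × 11 = 88. M₁ = 11, y₁ ≡ 3 (mod 8). M₂ = 8, y₂ ≡ 7 (mod 11). k = 3×11×3 + 0×8×7 ≡ 11 (mod 88)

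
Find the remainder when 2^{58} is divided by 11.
By Fermat: 2^{10} ≡ 1 (mod 11). 58 = 5×10 + 8. So 2^{58} ≡ 2^{8} ≡ 3 (mod 11)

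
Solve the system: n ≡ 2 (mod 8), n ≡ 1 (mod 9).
M = 8 × 9 = 72. M₁ = 9, y₁ ≡ 1 (mod 8). M₂ = 8, y₂ ≡ 8 (mod 9). n = 2×9×1 + 1×8×8 ≡ 10 (mod 72)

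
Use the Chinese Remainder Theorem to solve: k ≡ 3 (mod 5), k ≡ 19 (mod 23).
M = 5 × 23 = 115. M₁ = 23, y₁ ≡ 2 (mod 5). M₂ = 5, y₂ ≡ 14 (mod 23). k = 3×23×2 + 19×5×14 ≡ 88 (mod 115)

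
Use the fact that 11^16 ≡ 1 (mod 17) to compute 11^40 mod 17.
By Fermat: 11^{16} ≡ 1 (mod 17). 40 = 2×16 + 8. So 11^{40} ≡ 11^{8} ≡ 16 (mod 17)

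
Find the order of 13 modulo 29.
Powers of 13 mod 29: 13^1≡13, 13^2≡24, 13^3≡22, 13^4≡25, 13^5≡6, 13^6≡20, 13^7≡28, 13^8≡16, 13^9≡5, 13^10≡7, 13^11≡4, 13^12≡23, 13^13≡9, 13^14≡1. So the order of 13 is 14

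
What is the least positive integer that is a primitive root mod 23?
g = 5. Powers: [5, 2, 10, 4, 20, 8, ...] generates all 22 non-zero residues.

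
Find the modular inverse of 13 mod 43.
Since 43 is prime, by Fermat 13^(-1) ≡ 13^{41} ≡ 10 mod 43. Verify: 13 × 10 = 130 ≡ 1 mod 43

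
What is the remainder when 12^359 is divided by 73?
Using Fermat: 12^{72} ≡ 1 (mod 73). 359 ≡ 71 (mod 72). So 12^{359} ≡ 12^{71} ≡ 67 (mod 73)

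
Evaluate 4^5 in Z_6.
By repeated squaring mod 6: 4^{1}≡4, 4^{2}≡4, 4^{4}≡4. Then 4^{5} = 4^{4+1} ≡ 4 × 4 ≡ 4 mod 6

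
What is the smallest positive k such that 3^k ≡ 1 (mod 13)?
Powers of 3 mod 13: 3^1≡3, 3^2≡9, 3^3≡1. ord_13(3) = 3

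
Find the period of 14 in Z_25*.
Powers of 14 mod 25: 14^1≡14, 14^2≡21, 14^3≡19, 14^4≡16, 14^5≡24, 14^6≡11, 14^7≡4, 14^8≡6, 14^9≡9, 14^10≡1. Order = 10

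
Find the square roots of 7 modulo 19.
The square roots of 7 mod 19 are 11 and 8. Verify: 11² = 121 ≡ 7 mod 19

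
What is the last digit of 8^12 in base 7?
Using Fermat: 8^{6} ≡ 1 (mod 7). 12 ≡ 0 (mod 6). So 8^{12} ≡ 8^{0} ≡ 1 (mod 7)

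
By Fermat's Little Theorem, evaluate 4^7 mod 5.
By Fermat: 4^{4} ≡ 1 mod 5. So 4^{7} = 4^{4} · 4^{3} ≡ 4^{3} ≡ 4 mod 5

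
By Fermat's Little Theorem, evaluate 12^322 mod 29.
By Fermat: 12^{28} ≡ 1 mod 29. 322 ≡ 14 mod 28. So 12^{322} ≡ 12^{14} ≡ 28 mod 29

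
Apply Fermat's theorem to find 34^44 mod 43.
By Fermat: 34^{42} ≡ 1 mod 43. So 34^{44} = 34^{42} · 34^{2} ≡ 34^{2} ≡ 38 mod 43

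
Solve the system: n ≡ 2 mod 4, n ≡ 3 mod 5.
M = 4 × 5 = 20. M₁ = 5, y₁ ≡ 1 mod 4. M₂ = 4, y₂ ≡ 4 mod 5. n = 2×5×1 + 3×4×4 ≡ 18 mod 20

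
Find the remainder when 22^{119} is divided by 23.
By Fermat: 22^{22} ≡ 1 mod 23. 119 = 5×22 + 9. So 22^{119} ≡ 22^{9} ≡ 22 mod 23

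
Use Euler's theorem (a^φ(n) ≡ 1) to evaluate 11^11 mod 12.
By Euler: 11^{4} ≡ 1 (mod 12) since gcd(11, 12) = 1. 11 = 2×4 + 3. So 11^{11} ≡ 11^{3} ≡ 11 (mod 12)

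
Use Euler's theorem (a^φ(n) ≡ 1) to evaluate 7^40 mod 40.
By Euler: 7^{16} ≡ 1 mod 40 since gcd(7, 40) = 1. 40 = 2×16 + 8. So 7^{40} ≡ 7^{8} ≡ 1 mod 40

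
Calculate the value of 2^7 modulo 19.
By repeated squaring (mod 19): 2^{1}≡2, 2^{2}≡4, 2^{4}≡16. Then 2^{7} = 2^{4+2+1} ≡ 16 × 4 × 2 ≡ 14 (mod 19)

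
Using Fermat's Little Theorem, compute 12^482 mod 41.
By Fermat: 12^{40} ≡ 1 (mod 41). 482 ≡ 2 (mod 40). So 12^{482} ≡ 12^{2} ≡ 21 (mod 41)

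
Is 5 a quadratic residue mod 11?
By Euler's criterion: 5^{5} ≡ 1 mod 11. Since this equals 1, 5 is a QR.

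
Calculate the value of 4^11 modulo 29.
By repeated squaring mod 29: 4^{1}≡4, 4^{2}≡16, 4^{4}≡24, 4^{8}≡25. Then 4^{11} = 4^{8+2+1} ≡ 25 × 16 × 4 ≡ 5 mod 29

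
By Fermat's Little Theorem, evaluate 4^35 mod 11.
By Fermat: 4^{10} ≡ 1 mod 11. 35 = 3×10 + 5. So 4^{35} ≡ 4^{5} ≡ 1 mod 11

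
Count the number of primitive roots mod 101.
There are φ(101-1) = φ(100) = 40 primitive roots modulo 101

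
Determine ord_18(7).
Powers of 7 mod 18: 7^1≡7, 7^2≡13, 7^3≡1. ord_18(7) = 3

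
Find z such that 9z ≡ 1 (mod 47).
Since 47 is prime, by Fermat 9^(-1) ≡ 9^{45} ≡ 21 (mod 47). Verify: 9 × 21 = 189 ≡ 1 (mod 47)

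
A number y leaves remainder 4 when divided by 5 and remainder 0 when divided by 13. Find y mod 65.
M = 5 × 13 = 65. M₁ = 13, y₁ ≡ 2 mod 5. M₂ = 5, y₂ ≡ 8 mod 13. y = 4×13×2 + 0×5×8 ≡ 39 mod 65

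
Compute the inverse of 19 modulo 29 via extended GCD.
Extended GCD: 19(-3) + 29(2) = 1. So 19^(-1) ≡ -3 ≡ 26 mod 29. Verify: 19 × 26 = 494 ≡ 1 mod 29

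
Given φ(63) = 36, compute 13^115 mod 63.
By Euler: 13^{36} ≡ 1 mod 63 since gcd(13, 63) = 1. 115 = 3×36 + 7. So 13^{115} ≡ 13^{7} ≡ 13 mod 63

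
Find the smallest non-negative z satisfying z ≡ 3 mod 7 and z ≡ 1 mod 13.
M = 7 × 13 = 91. M₁ = 13, y₁ ≡ 6 mod 7. M₂ = 7, y₂ ≡ 2 mod 13. z = 3×13×6 + 1×7×2 ≡ 66 mod 91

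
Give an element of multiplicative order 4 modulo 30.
7 has order 4 mod 30 since 7^{4} ≡ 1 mod 30 and no smaller power works.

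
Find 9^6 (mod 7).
Using Fermat: 9^{6} ≡ 1 (mod 7). 6 ≡ 0 (mod 6). So 9^{6} ≡ 9^{0} ≡ 1 (mod 7)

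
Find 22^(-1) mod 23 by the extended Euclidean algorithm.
Extended GCD: 22(-1) + 23(1) = 1. So 22^(-1) ≡ -1 ≡ 22 mod 23. Verify: 22 × 22 = 484 ≡ 1 mod 23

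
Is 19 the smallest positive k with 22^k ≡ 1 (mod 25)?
Powers of 22 mod 25: 22^1≡22, 22^2≡9, 22^3≡23, 22^4≡6, 22^5≡7, 22^6≡4, 22^7≡13, 22^8≡11, 22^9≡17, 22^10≡24, 22^11≡3, 22^12≡16, 22^13≡2, 22^14≡19, 22^15≡18, 22^16≡21, 22^17≡12, 22^18≡14, 22^19≡8, 22^20≡1. 22^19≡8≢1, so ord ≠ 19. No, the actual order is 20.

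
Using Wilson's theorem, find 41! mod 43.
(42)! = (41)! × (42) ≡ -1 mod 43. So (41)! ≡ -1 × (42)^(-1) ≡ (-1)×(-1) = 1 mod 43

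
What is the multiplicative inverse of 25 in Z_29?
Since 29 is prime, by Fermat 25^(-1) ≡ 25^{27} ≡ 7 (mod 29). Verify: 25 × 7 = 175 ≡ 1 (mod 29)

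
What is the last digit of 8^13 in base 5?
Using Fermat: 8^{4} ≡ 1 mod 5. 13 ≡ 1 mod 4. So 8^{13} ≡ 8^{1} ≡ 3 mod 5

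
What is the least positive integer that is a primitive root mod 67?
g = 2. For each prime q|66: 2^{33}≡66, 2^{22}≡37, 2^{6}≡64, none ≡ 1, so ord_67(2) = 66 and 2 is a primitive root.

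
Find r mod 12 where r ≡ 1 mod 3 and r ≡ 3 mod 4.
M = 3 × 4 = 12. M₁ = 4, y₁ ≡ 1 mod 3. M₂ = 3, y₂ ≡ 3 mod 4. r = 1×4×1 + 3×3×3 ≡ 7 mod 12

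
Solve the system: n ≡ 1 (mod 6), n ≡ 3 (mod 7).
M = 6 × 7 = 42. M₁ = 7, y₁ ≡ 1 (mod 6). M₂ = 6, y₂ ≡ 6 (mod 7). n = 1×7×1 + 3×6×6 ≡ 31 (mod 42)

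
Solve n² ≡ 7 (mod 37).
The square roots of 7 mod 37 are 9 and 28. Verify: 9² = 81 ≡ 7 (mod 37)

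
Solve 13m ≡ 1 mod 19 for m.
Since 19 is prime, by Fermat 13^(-1) ≡ 13^{17} ≡ 3 mod 19. Verify: 13 × 3 = 39 ≡ 1 mod 19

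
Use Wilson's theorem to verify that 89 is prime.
(88)! mod 89 = 88. Since this equals -1 mod 89, Wilson confirms 89 is prime.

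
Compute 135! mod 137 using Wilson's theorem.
(136)! = (135)! × (136) ≡ -1 mod 137. So (135)! ≡ -1 × (136)^(-1) ≡ (-1)×(-1) = 1 mod 137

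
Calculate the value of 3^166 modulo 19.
Using Fermat: 3^{18} ≡ 1 (mod 19). 166 ≡ 4 (mod 18). So 3^{166} ≡ 3^{4} ≡ 5 (mod 19)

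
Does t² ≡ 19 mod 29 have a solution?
By Euler's criterion: 19^{14} ≡ 28 mod 29. Since this equals -1 (≡ 28), 19 is not a QR.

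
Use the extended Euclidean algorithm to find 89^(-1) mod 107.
Extended GCD: 89(-6) + 107(5) = 1. So 89^(-1) ≡ -6 ≡ 101 (mod 107). Verify: 89 × 101 = 8989 ≡ 1 (mod 107)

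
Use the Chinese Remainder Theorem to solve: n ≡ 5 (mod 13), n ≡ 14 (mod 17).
M = 13 × 17 = 221. M₁ = 17, y₁ ≡ 10 (mod 13). M₂ = 13, y₂ ≡ 4 (mod 17). n = 5×17×10 + 14×13×4 ≡ 31 (mod 221)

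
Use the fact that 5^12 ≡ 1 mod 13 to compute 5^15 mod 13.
By Fermat: 5^{12} ≡ 1 mod 13. So 5^{15} = 5^{12} · 5^{3} ≡ 5^{3} ≡ 8 mod 13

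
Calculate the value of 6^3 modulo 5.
6^{3} = 216 ≡ 1 mod 5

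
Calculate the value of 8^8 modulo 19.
By repeated squaring mod 19: 8^{1}≡8, 8^{2}≡7, 8^{4}≡11, 8^{8}≡7. So 8^{8} ≡ 7 mod 19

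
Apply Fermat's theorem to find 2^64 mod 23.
By Fermat: 2^{22} ≡ 1 mod 23. 64 = 2×22 + 20. So 2^{64} ≡ 2^{20} ≡ 6 mod 23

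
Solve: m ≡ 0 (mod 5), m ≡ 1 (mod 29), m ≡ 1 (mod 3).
M = 5 × 29 × 3 = 435. M₁ = 87, y₁ ≡ 3 (mod 5). M₂ = 15, y₂ ≡ 2 (mod 29). M₃ = 145, y₃ ≡ 1 (mod 3). m = 0×87×3 + 1×15×2 + 1×145×1 ≡ 175 (mod 435)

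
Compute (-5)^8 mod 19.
By repeated squaring mod 19: (-5)^{1}≡14, (-5)^{2}≡6, (-5)^{4}≡17, (-5)^{8}≡4. So (-5)^{8} ≡ 4 mod 19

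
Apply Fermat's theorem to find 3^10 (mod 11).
By Fermat's Little Theorem, 3^{10} ≡ 1 (mod 11) since 11 is prime and gcd(3, 11) = 1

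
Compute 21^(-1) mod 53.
Since 53 is prime, by Fermat 21^(-1) ≡ 21^{51} ≡ 48 mod 53. Verify: 21 × 48 = 1008 ≡ 1 mod 53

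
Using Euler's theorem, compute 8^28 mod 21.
By Euler: 8^{12} ≡ 1 mod 21 since gcd(8, 21) = 1. 28 = 2×12 + 4. So 8^{28} ≡ 8^{4} ≡ 1 mod 21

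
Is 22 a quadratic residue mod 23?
By Euler's criterion: 22^{11} ≡ 22 mod 23. Since this equals -1 (≡ 22), 22 is not a QR.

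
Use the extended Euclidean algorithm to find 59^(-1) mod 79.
Extended GCD: 59(-4) + 79(3) = 1. So 59^(-1) ≡ -4 ≡ 75 mod 79. Verify: 59 × 75 = 4425 ≡ 1 mod 79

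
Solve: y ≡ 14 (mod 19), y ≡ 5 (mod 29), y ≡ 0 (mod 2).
M = 19 × 29 × 2 = 1102. M₁ = 58, y₁ ≡ 1 (mod 19). M₂ = 38, y₂ ≡ 13 (mod 29). M₃ = 551, y₃ ≡ 1 (mod 2). y = 14×58×1 + 5×38×13 + 0×551×1 ≡ 1078 (mod 1102)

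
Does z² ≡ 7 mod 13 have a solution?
By Euler's criterion: 7^{6} ≡ 12 mod 13. Since this equals -1 (≡ 12), 7 is not a QR.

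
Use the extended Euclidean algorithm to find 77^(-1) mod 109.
Extended GCD: 77(17) + 109(-12) = 1. So 77^(-1) ≡ 17 (mod 109). Verify: 77 × 17 = 1309 ≡ 1 (mod 109)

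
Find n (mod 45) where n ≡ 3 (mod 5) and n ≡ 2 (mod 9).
M = 5 × 9 = 45. M₁ = 9, y₁ ≡ 4 (mod 5). M₂ = 5, y₂ ≡ 2 (mod 9). n = 3×9×4 + 2×5×2 ≡ 38 (mod 45)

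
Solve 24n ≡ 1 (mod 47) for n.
Since 47 is prime, by Fermat 24^(-1) ≡ 24^{45} ≡ 2 (mod 47). Verify: 24 × 2 = 48 ≡ 1 (mod 47)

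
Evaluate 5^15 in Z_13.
Using Fermat: 5^{12} ≡ 1 mod 13. 15 ≡ 3 mod 12. So 5^{15} ≡ 5^{3} ≡ 8 mod 13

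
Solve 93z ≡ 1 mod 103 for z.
Since 103 is prime, by Fermat 93^(-1) ≡ 93^{101} ≡ 72 mod 103. Verify: 93 × 72 = 6696 ≡ 1 mod 103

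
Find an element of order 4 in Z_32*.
7 has order 4 mod 32 since 7^{4} ≡ 1 (mod 32) and no smaller power works.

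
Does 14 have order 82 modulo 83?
ord_83(14) divides 82. For each prime q|82: 14^{41}≡82, 14^{2}≡30, none ≡ 1. So 14 has order 82 and is a primitive root mod 83.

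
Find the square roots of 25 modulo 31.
The square roots of 25 mod 31 are 5 and 26. Verify: 5² = 25 ≡ 25 (mod 31)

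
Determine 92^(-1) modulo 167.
Since 167 is prime, by Fermat 92^(-1) ≡ 92^{165} ≡ 118 (mod 167). Verify: 92 × 118 = 10856 ≡ 1 (mod 167)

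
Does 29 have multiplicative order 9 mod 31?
Powers of 29 mod 31: 29^1≡29, 29^2≡4, 29^3≡23, 29^4≡16, 29^5≡30, 29^6≡2, 29^7≡27, 29^8≡8, 29^9≡15, 29^10≡1. 29^9≡15≢1, so ord ≠ 9. No, the actual order is 10.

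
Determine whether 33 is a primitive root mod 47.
ord_47(33) divides 46. For each prime q|46: 33^{23}≡46, 33^{2}≡8, none ≡ 1. So 33 has order 46 and is a primitive root mod 47.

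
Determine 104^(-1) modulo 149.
Since 149 is prime, by Fermat 104^(-1) ≡ 104^{147} ≡ 96 (mod 149). Verify: 104 × 96 = 9984 ≡ 1 (mod 149)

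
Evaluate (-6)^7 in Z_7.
Using Fermat: (-6)^{6} ≡ 1 (mod 7). 7 ≡ 1 (mod 6). So (-6)^{7} ≡ (-6)^{1} ≡ 1 (mod 7)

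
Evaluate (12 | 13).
(12/13) = 12^{6} mod 13 = 1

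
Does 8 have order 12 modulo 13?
8^{4} ≡ 1 mod 13 and 4 < 12, so ord_13(8) = 4 ≠ 12 and 8 is not a primitive root.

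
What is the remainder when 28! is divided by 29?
By Wilson's theorem, (28)! ≡ -1 ≡ 28 (mod 29)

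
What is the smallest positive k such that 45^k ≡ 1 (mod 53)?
Powers of 45 mod 53: 45^1≡45, 45^2≡11, 45^3≡18, 45^4≡15, 45^5≡39, 45^6≡6, 45^7≡5, 45^8≡13, 45^9≡2, 45^10≡37, 45^11≡22, 45^12≡36, 45^13≡30, 45^14≡25, 45^15≡12, 45^16≡10, 45^17≡26, 45^18≡4, 45^19≡21, 45^20≡44, 45^21≡19, 45^22≡7, 45^23≡50, 45^24≡24, 45^25≡20, 45^26≡52, 45^27≡8, 45^28≡42, 45^29≡35, 45^30≡38, 45^31≡14, 45^32≡47, 45^33≡48, 45^34≡40, 45^35≡51, 45^36≡16, 45^37≡31, 45^38≡17, 45^39≡23, 45^40≡28, 45^41≡41, 45^42≡43, 45^43≡27, 45^44≡49, 45^45≡32, 45^46≡9, 45^47≡34, 45^48≡46, 45^49≡3, 45^50≡29, 45^51≡33, 45^52≡1. So the order of 45 is 52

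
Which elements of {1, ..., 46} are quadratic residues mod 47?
Squares in Z_47*: {1, 2, 3, 4, 6, 7, 8, 9, 12, 14, 16, 17, 18, 21, 24, 25, 27, 28, 32, 34, 36, 37, 42}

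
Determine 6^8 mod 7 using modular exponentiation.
Using Fermat: 6^{6} ≡ 1 (mod 7). 8 ≡ 2 (mod 6). So 6^{8} ≡ 6^{2} ≡ 1 (mod 7)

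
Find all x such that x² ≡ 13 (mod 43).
The square roots of 13 mod 43 are 23 and 20. Verify: 23² = 529 ≡ 13 (mod 43)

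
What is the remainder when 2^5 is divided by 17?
By repeated squaring (mod 17): 2^{1}≡2, 2^{2}≡4, 2^{4}≡16. Then 2^{5} = 2^{4+1} ≡ 16 × 2 ≡ 15 (mod 17)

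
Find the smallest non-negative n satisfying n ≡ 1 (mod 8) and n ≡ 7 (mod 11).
M = 8 × 11 = 88. M₁ = 11, y₁ ≡ 3 (mod 8). M₂ = 8, y₂ ≡ 7 (mod 11). n = 1×11×3 + 7×8×7 ≡ 73 (mod 88)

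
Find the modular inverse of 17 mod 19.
Since 19 is prime, by Fermat 17^(-1) ≡ 17^{17} ≡ 9 mod 19. Verify: 17 × 9 = 153 ≡ 1 mod 19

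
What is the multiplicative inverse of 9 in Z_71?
Since 71 is prime, by Fermat 9^(-1) ≡ 9^{69} ≡ 8 mod 71. Verify: 9 × 8 = 72 ≡ 1 mod 71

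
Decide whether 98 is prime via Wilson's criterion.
(97)! mod 98 = 0. Since 0 ≢ -1 mod 98, 98 is not prime.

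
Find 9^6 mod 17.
By repeated squaring mod 17: 9^{1}≡9, 9^{2}≡13, 9^{4}≡16. Then 9^{6} = 9^{4+2} ≡ 16 × 13 ≡ 4 mod 17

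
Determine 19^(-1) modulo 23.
Since 23 is prime, by Fermat 19^(-1) ≡ 19^{21} ≡ 17 (mod 23). Verify: 19 × 17 = 323 ≡ 1 (mod 23)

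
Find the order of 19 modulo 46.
Powers of 19 mod 46: 19^1≡19, 19^2≡39, 19^3≡5, 19^4≡3, 19^5≡11, 19^6≡25, 19^7≡15, 19^8≡9, 19^9≡33, 19^10≡29, 19^11≡45, 19^12≡27, 19^13≡7, 19^14≡41, 19^15≡43, 19^16≡35, 19^17≡21, 19^18≡31, 19^19≡37, 19^20≡13, 19^21≡17, 19^22≡1. Order = 22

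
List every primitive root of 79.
There are φ(78) = 24 primitive roots mod 79: {3, 6, 7, 28, 29, 30, 34, 35, 37, 39, 43, 47, 48, 53, 54, 59, 60, 63, 66, 68, 70, 74, 75, 77}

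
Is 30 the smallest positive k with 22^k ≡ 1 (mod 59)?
Powers of 22 mod 59: 22^1≡22, 22^2≡12, 22^3≡28, 22^4≡26, 22^5≡41, 22^6≡17, 22^7≡20, 22^8≡27, 22^9≡4, 22^10≡29, 22^11≡48, 22^12≡53, 22^13≡45, 22^14≡46, 22^15≡9, 22^16≡21, 22^17≡49, 22^18≡16, 22^19≡57, 22^20≡15, 22^21≡35, 22^22≡3, 22^23≡7, 22^24≡36, 22^25≡25, 22^26≡19, 22^27≡5, 22^28≡51, 22^29≡1. Already 22^29≡1, so the order is 29 < 30. No, the actual order is 29.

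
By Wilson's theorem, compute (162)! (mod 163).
By Wilson's theorem, (162)! ≡ -1 ≡ 162 (mod 163)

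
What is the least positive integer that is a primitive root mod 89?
g = 3. For each prime q|88: 3^{44}≡88, 3^{8}≡64, none ≡ 1, so ord_89(3) = 88 and 3 is a primitive root.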